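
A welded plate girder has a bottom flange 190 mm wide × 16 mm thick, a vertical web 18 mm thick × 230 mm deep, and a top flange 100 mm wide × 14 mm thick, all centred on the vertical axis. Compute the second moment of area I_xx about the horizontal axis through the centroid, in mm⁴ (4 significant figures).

I_xx ≈ 8.036 × 10⁷ mm⁴

Decompose the section into non-overlapping parts with the origin at the bottom-left of its bounding rectangle.
Bottom plate: 190 × 16, A = 3 040 mm², y = 8 mm, Ī = 64853.3 mm⁴.
Web plate: 18 × 230, A = 4 140 mm², y = 131 mm, Ī = 18 250 500 mm⁴.
Top plate: 100 × 14, A = 1 400 mm², y = 253 mm, Ī = 22866.7 mm⁴.
Centroid: ȳ = ΣA·y / ΣA = 107.326 mm.
Transfer each piece to the horizontal axis through the centroid using Ī + A·d² with d = y − 107.326:
  bottom plate: d = -99.3263 mm → contributes +30 056 648 mm⁴
  web plate: d = 23.6737 mm → contributes +20 570 731 mm⁴
  top plate: d = 145.674 mm → contributes +29 732 008 mm⁴
Total I = 80 359 386 mm⁴.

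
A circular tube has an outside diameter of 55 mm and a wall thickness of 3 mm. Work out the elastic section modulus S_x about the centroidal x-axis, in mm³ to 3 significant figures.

Treat the section as a set of non-overlapping primitives; coordinates are from the bounding-box lower-left.
Outer circle: ⌀55, A = 2375.8 mm², y = 27.5 mm, Ī = 449 180 mm⁴.
Bore (subtracted): ⌀49, A = 1885.7 mm², y = 27.5 mm, Ī = 282 979 mm⁴.
By symmetry the centroid is at mid-height, ȳ = 27.5 mm.
All pieces are centred on the centroidal x-axis, so I = ΣĪ (holes subtracted) = 166 201 mm⁴.
Extreme fibre distance c = 27.5 mm; S = I/c = 6043.7 mm³.

S_x ≈ 6040 mm³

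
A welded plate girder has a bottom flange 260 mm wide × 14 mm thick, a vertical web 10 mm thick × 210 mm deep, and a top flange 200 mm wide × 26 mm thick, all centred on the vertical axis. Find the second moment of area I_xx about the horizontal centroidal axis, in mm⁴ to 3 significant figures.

Treat the section as a set of non-overlapping primitives; coordinates are from the bounding-box lower-left.
Bottom plate: 260 × 14, A = 3 640 mm², y = 7 mm, Ī = 59 453 mm⁴.
Web plate: 10 × 210, A = 2 100 mm², y = 119 mm, Ī = 7 717 500 mm⁴.
Top plate: 200 × 26, A = 5 200 mm², y = 237 mm, Ī = 292 933 mm⁴.
Centroid: ȳ = ΣA·y / ΣA = 137.82 mm.
Transfer each piece to the horizontal centroidal axis using Ī + A·d² with d = y − 137.82:
  bottom plate: d = -130.82 mm → contributes +62 356 491 mm⁴
  web plate: d = -18.823 mm → contributes +8 461 515 mm⁴
  top plate: d = 99.177 mm → contributes +51 440 877 mm⁴
Total I = 122 258 883 mm⁴.

I_xx ≈ 1.22 × 10⁸ mm⁴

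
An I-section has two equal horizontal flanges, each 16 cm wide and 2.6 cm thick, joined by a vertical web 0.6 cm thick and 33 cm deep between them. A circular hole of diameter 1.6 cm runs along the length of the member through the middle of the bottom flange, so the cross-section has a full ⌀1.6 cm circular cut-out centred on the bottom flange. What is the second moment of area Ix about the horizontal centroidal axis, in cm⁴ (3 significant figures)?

Ix ≈ 2.76 × 10⁴ cm⁴

Split into non-overlapping primitives; take the origin at the lower-left of the bounding box.
Bottom flange: 16 × 2.6, A = 41.6 cm², y = 1.3 cm, Ī = 23.435 cm⁴.
Web: 0.6 × 33, A = 19.8 cm², y = 19.1 cm, Ī = 1796.9 cm⁴.
Top flange: 16 × 2.6, A = 41.6 cm², y = 36.9 cm, Ī = 23.435 cm⁴.
Hole (subtracted): ⌀1.6, A = 2.0106 cm², y = 1.3 cm, Ī = 0.3217 cm⁴.
Centroid: ȳ = ΣA·y / ΣA = 19.454 cm.
Transfer each piece to the horizontal centroidal axis using Ī + A·d² with d = y − 19.454:
  bottom flange: d = -18.154 cm → contributes +13 734 cm⁴
  web: d = -0.35438 cm → contributes +1799.3 cm⁴
  top flange: d = 17.446 cm → contributes +12 684 cm⁴
  hole: d = -18.154 cm → contributes −662.98 cm⁴
Total I = 27 555 cm⁴.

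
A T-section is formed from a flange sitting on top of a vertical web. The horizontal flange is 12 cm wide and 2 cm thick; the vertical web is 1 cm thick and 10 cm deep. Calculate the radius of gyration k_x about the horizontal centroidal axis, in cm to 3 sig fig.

Treat the section as a set of non-overlapping primitives; coordinates are from the bounding-box lower-left.
Flange: 12 × 2, A = 24 cm², y = 11 cm, Ī = 8 cm⁴.
Web: 1 × 10, A = 10 cm², y = 5 cm, Ī = 83.333 cm⁴.
Centroid: ȳ = ΣA·y / ΣA = 9.2353 cm.
Transfer each piece to the horizontal centroidal axis using Ī + A·d² with d = y − 9.2353:
  flange: d = 1.7647 cm → contributes +82.74 cm⁴
  web: d = -4.2353 cm → contributes +262.71 cm⁴
Total I = 345.45 cm⁴.
Radius of gyration: k = √(I/A) = √(345.45 / 34) = 3.1875 cm.

k_x ≈ 3.19 cm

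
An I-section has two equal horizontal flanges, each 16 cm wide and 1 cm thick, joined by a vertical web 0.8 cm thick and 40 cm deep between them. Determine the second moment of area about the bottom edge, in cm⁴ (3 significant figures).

I_base ≈ 4.59 × 10⁴ cm⁴

Treat the section as a set of non-overlapping primitives; coordinates are from the bounding-box lower-left.
Bottom flange: 16 × 1, A = 16 cm², y = 0.5 cm, Ī = 1.3333 cm⁴.
Web: 0.8 × 40, A = 32 cm², y = 21 cm, Ī = 4266.7 cm⁴.
Top flange: 16 × 1, A = 16 cm², y = 41.5 cm, Ī = 1.3333 cm⁴.
Transfer each piece to the bottom edge using Ī + A·d² with d = y − 0:
  bottom flange: d = 0.5 cm → contributes +5.3333 cm⁴
  web: d = 21 cm → contributes +18 379 cm⁴
  top flange: d = 41.5 cm → contributes +27 557 cm⁴
Total I = 45 941 cm⁴.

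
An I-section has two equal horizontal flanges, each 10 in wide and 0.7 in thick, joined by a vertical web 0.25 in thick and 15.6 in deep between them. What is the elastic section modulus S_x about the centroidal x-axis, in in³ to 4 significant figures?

Split into non-overlapping primitives; take the origin at the lower-left of the bounding box.
Bottom flange: 10 × 0.7, A = 7 in², y = 0.35 in, Ī = 0.285833 in⁴.
Web: 0.25 × 15.6, A = 3.9 in², y = 8.5 in, Ī = 79.092 in⁴.
Top flange: 10 × 0.7, A = 7 in², y = 16.65 in, Ī = 0.285833 in⁴.
By symmetry the centroid is at mid-height, ȳ = 8.5 in.
Transfer each piece to the centroidal x-axis using Ī + A·d² with d = y − 8.5:
  bottom flange: d = -8.15 in → contributes +465.243 in⁴
  web: d = 0 in → contributes +79.092 in⁴
  top flange: d = 8.15 in → contributes +465.243 in⁴
Total I = 1009.58 in⁴.
Extreme fibre distance c = 8.5 in; S = I/c = 118.774 in³.

S_x ≈ 118.8 in³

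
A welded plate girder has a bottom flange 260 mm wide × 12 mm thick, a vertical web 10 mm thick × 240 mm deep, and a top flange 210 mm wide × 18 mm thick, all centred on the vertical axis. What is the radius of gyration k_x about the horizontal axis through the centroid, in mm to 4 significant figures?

Decompose the section into non-overlapping parts with the origin at the bottom-left of its bounding rectangle.
Bottom plate: 260 × 12, A = 3 120 mm², y = 6 mm, Ī = 37 440 mm⁴.
Web plate: 10 × 240, A = 2 400 mm², y = 132 mm, Ī = 11 520 000 mm⁴.
Top plate: 210 × 18, A = 3 780 mm², y = 261 mm, Ī = 102 060 mm⁴.
Centroid: ȳ = ΣA·y / ΣA = 142.161 mm.
Transfer each piece to the horizontal axis through the centroid using Ī + A·d² with d = y − 142.161:
  bottom plate: d = -136.161 mm → contributes +57 881 919 mm⁴
  web plate: d = -10.1613 mm → contributes +11 767 804 mm⁴
  top plate: d = 118.839 mm → contributes +53 485 635 mm⁴
Total I = 123 135 358 mm⁴.
Radius of gyration: k = √(I/A) = √(123 135 358 / 9 300) = 115.067 mm.

k_x ≈ 115.1 mm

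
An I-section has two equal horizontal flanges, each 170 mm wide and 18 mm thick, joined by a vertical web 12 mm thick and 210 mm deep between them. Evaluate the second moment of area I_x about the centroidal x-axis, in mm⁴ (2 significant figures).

I_x ≈ 8.9 × 10⁷ mm⁴

Split into non-overlapping primitives; take the origin at the lower-left of the bounding box.
Bottom flange: 170 × 18, A = 3 060 mm², y = 9 mm, Ī = 82 620 mm⁴.
Web: 12 × 210, A = 2 520 mm², y = 123 mm, Ī = 9 261 000 mm⁴.
Top flange: 170 × 18, A = 3 060 mm², y = 237 mm, Ī = 82 620 mm⁴.
By symmetry the centroid is at mid-height, ȳ = 123 mm.
Transfer each piece to the centroidal x-axis using Ī + A·d² with d = y − 123:
  bottom flange: d = -114 mm → contributes +39 850 380 mm⁴
  web: d = 0 mm → contributes +9 261 000 mm⁴
  top flange: d = 114 mm → contributes +39 850 380 mm⁴
Total I = 88 961 760 mm⁴.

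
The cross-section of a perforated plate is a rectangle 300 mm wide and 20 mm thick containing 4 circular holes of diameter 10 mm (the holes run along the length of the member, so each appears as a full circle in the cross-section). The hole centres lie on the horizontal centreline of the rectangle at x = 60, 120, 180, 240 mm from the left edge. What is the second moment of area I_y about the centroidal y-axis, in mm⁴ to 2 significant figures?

Treat the section as a set of non-overlapping primitives; coordinates are from the bounding-box lower-left.
Plate: 300 × 20, A = 6 000 mm², x = 150 mm, Ī = 45 000 000 mm⁴.
Hole 1 (subtracted): ⌀10, A = 78.54 mm², x = 60 mm, Ī = 490.9 mm⁴.
Hole 2 (subtracted): ⌀10, A = 78.54 mm², x = 120 mm, Ī = 490.9 mm⁴.
Hole 3 (subtracted): ⌀10, A = 78.54 mm², x = 180 mm, Ī = 490.9 mm⁴.
Hole 4 (subtracted): ⌀10, A = 78.54 mm², x = 240 mm, Ī = 490.9 mm⁴.
By symmetry the centroid is at mid-width, x̄ = 150 mm.
Transfer each piece to the centroidal y-axis using Ī + A·d² with d = x − 150:
  plate: d = 0 mm → contributes +45 000 000 mm⁴
  hole 1: d = -90 mm → contributes −636 663 mm⁴
  hole 2: d = -30 mm → contributes −71 177 mm⁴
  hole 3: d = 30 mm → contributes −71 177 mm⁴
  hole 4: d = 90 mm → contributes −636 663 mm⁴
Total I = 43 584 320 mm⁴.

I_y ≈ 4.4 × 10⁷ mm⁴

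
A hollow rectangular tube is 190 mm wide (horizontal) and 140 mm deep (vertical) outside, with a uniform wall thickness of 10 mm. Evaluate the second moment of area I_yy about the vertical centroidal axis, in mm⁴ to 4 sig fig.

I_yy ≈ 3.089 × 10⁷ mm⁴

Split into non-overlapping primitives; take the origin at the lower-left of the bounding box.
Outer rectangle: 190 × 140, A = 26 600 mm², x = 95 mm, Ī = 80 021 667 mm⁴.
Inner void (subtracted): 170 × 120, A = 20 400 mm², x = 95 mm, Ī = 49 130 000 mm⁴.
By symmetry the centroid is at mid-width, x̄ = 95 mm.
All pieces are centred on the vertical centroidal axis, so I = ΣĪ (holes subtracted) = 30 891 667 mm⁴.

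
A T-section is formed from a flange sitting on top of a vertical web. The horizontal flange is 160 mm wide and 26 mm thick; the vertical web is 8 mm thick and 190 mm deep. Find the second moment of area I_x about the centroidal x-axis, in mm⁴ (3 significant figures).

I_x ≈ 1.78 × 10⁷ mm⁴

Break the section into simple shapes (no overlaps), measuring from the bottom-left corner of the bounding box.
Flange: 160 × 26, A = 4 160 mm², y = 203 mm, Ī = 234 347 mm⁴.
Web: 8 × 190, A = 1 520 mm², y = 95 mm, Ī = 4 572 667 mm⁴.
Centroid: ȳ = ΣA·y / ΣA = 174.1 mm.
Transfer each piece to the centroidal x-axis using Ī + A·d² with d = y − 174.1:
  flange: d = 28.901 mm → contributes +3 709 159 mm⁴
  web: d = -79.099 mm → contributes +14 082 679 mm⁴
Total I = 17 791 838 mm⁴.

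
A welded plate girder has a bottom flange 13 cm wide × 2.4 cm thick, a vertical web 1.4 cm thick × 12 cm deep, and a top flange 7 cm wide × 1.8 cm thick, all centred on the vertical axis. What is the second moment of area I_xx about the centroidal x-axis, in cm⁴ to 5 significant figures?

I_xx ≈ 2124.4 cm⁴

Split into non-overlapping primitives; take the origin at the lower-left of the bounding box.
Bottom plate: 13 × 2.4, A = 31.2 cm², y = 1.2 cm, Ī = 14.976 cm⁴.
Web plate: 1.4 × 12, A = 16.8 cm², y = 8.4 cm, Ī = 201.6 cm⁴.
Top plate: 7 × 1.8, A = 12.6 cm², y = 15.3 cm, Ī = 3.402 cm⁴.
Centroid: ȳ = ΣA·y / ΣA = 6.127723 cm.
Transfer each piece to the centroidal x-axis using Ī + A·d² with d = y − 6.127723:
  bottom plate: d = -4.927723 cm → contributes +772.5885 cm⁴
  web plate: d = 2.272277 cm → contributes +288.3425 cm⁴
  top plate: d = 9.172277 cm → contributes +1063.448 cm⁴
Total I = 2124.379 cm⁴.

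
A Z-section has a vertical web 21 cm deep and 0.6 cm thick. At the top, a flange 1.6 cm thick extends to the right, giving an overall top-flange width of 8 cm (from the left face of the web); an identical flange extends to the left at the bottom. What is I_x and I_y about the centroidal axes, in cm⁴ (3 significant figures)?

Decompose the section into non-overlapping parts with the origin at the bottom-left of its bounding rectangle.
Web: 0.6 × 21, A = 12.6 cm², y = 10.5 cm, Ī = 463.05 cm⁴.
Top flange (beyond web): 7.4 × 1.6, A = 11.84 cm², y = 20.2 cm, Ī = 2.5259 cm⁴.
Bottom flange (beyond web): 7.4 × 1.6, A = 11.84 cm², y = 0.8 cm, Ī = 2.5259 cm⁴.
Centroid: ȳ = ΣA·y / ΣA = 10.5 cm.
Transfer each piece to the centroidal x-axis using Ī + A·d² with d = y − 10.5:
  web: d = 0 cm → contributes +463.05 cm⁴
  top flange (beyond web): d = 9.7 cm → contributes +1116.6 cm⁴
  bottom flange (beyond web): d = -9.7 cm → contributes +1116.6 cm⁴
Total I = 2696.2 cm⁴.
For the y-axis: x̄ = 7.7 cm.
Repeating about the centroidal y-axis gives I_y = 487.32 cm⁴.

I_x ≈ 2700 cm⁴, I_y ≈ 487 cm⁴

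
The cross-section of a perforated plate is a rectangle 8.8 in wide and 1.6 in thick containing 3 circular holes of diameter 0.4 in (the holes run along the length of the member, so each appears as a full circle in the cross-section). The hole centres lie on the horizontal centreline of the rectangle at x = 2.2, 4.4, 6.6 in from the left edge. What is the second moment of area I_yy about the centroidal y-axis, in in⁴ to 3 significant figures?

Break the section into simple shapes (no overlaps), measuring from the bottom-left corner of the bounding box.
Plate: 8.8 × 1.6, A = 14.08 in², x = 4.4 in, Ī = 90.863 in⁴.
Hole 1 (subtracted): ⌀0.4, A = 0.12566 in², x = 2.2 in, Ī = 0.0012566 in⁴.
Hole 2 (subtracted): ⌀0.4, A = 0.12566 in², x = 4.4 in, Ī = 0.0012566 in⁴.
Hole 3 (subtracted): ⌀0.4, A = 0.12566 in², x = 6.6 in, Ī = 0.0012566 in⁴.
By symmetry the centroid is at mid-width, x̄ = 4.4 in.
Transfer each piece to the centroidal y-axis using Ī + A·d² with d = x − 4.4:
  plate: d = 0 in → contributes +90.863 in⁴
  hole 1: d = -2.2 in → contributes −0.60947 in⁴
  hole 2: d = 0 in → contributes −0.0012566 in⁴
  hole 3: d = 2.2 in → contributes −0.60947 in⁴
Total I = 89.643 in⁴.

I_yy ≈ 89.6 in⁴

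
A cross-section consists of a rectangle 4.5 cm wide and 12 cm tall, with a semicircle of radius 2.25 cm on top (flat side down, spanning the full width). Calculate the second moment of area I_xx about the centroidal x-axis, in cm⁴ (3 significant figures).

Break the section into simple shapes (no overlaps), measuring from the bottom-left corner of the bounding box.
Rectangular body: 4.5 × 12, A = 54 cm², y = 6 cm, Ī = 648 cm⁴.
Semicircular cap: semicircle r = 2.25, A = 7.9522 cm², y = 12.955 cm, Ī = 2.813 cm⁴.
Centroid: ȳ = ΣA·y / ΣA = 6.8927 cm.
Transfer each piece to the centroidal x-axis using Ī + A·d² with d = y − 6.8927:
  rectangular body: d = -0.89273 cm → contributes +691.04 cm⁴
  semicircular cap: d = 6.0622 cm → contributes +295.06 cm⁴
Total I = 986.09 cm⁴.

I_xx ≈ 986 cm⁴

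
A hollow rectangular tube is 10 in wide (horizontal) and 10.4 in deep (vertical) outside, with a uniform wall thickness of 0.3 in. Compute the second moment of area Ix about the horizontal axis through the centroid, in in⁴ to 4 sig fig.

Treat the section as a set of non-overlapping primitives; coordinates are from the bounding-box lower-left.
Outer rectangle: 10 × 10.4, A = 104 in², y = 5.2 in, Ī = 937.387 in⁴.
Inner void (subtracted): 9.4 × 9.8, A = 92.12 in², y = 5.2 in, Ī = 737.267 in⁴.
By symmetry the centroid is at mid-height, ȳ = 5.2 in.
All pieces are centred on the horizontal axis through the centroid, so I = ΣĪ (holes subtracted) = 200.12 in⁴.

Ix ≈ 200.1 in⁴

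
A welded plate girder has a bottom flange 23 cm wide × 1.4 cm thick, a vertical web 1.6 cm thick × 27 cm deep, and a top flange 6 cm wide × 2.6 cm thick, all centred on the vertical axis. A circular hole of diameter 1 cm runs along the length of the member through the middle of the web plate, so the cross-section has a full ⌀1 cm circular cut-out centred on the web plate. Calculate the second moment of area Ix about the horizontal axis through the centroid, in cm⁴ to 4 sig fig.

Split into non-overlapping primitives; take the origin at the lower-left of the bounding box.
Bottom plate: 23 × 1.4, A = 32.2 cm², y = 0.7 cm, Ī = 5.25933 cm⁴.
Web plate: 1.6 × 27, A = 43.2 cm², y = 14.9 cm, Ī = 2624.4 cm⁴.
Top plate: 6 × 2.6, A = 15.6 cm², y = 29.7 cm, Ī = 8.788 cm⁴.
Hole (subtracted): ⌀1, A = 0.785398 cm², y = 14.9 cm, Ī = 0.0490874 cm⁴.
Centroid: ȳ = ΣA·y / ΣA = 12.3909 cm.
Transfer each piece to the horizontal axis through the centroid using Ī + A·d² with d = y − 12.3909:
  bottom plate: d = -11.6909 cm → contributes +4406.24 cm⁴
  web plate: d = 2.50913 cm → contributes +2896.38 cm⁴
  top plate: d = 17.3091 cm → contributes +4682.64 cm⁴
  hole: d = 2.50913 cm → contributes −4.99374 cm⁴
Total I = 11980.3 cm⁴.

Ix ≈ 1.198 × 10⁴ cm⁴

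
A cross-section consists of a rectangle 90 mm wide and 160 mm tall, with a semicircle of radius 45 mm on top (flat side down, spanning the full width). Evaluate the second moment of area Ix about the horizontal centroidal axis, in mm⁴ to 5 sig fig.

Ix ≈ 5.6756 × 10⁷ mm⁴

Split into non-overlapping primitives; take the origin at the lower-left of the bounding box.
Rectangular body: 90 × 160, A = 14 400 mm², y = 80 mm, Ī = 30 720 000 mm⁴.
Semicircular cap: semicircle r = 45, A = 3180.863 mm², y = 179.0986 mm, Ī = 450072.1 mm⁴.
Centroid: ȳ = ΣA·y / ΣA = 97.92967 mm.
Transfer each piece to the horizontal centroidal axis using Ī + A·d² with d = y − 97.92967:
  rectangular body: d = -17.92967 mm → contributes +35 349 210 mm⁴
  semicircular cap: d = 81.16893 mm → contributes +21 406 850 mm⁴
Total I = 56 756 060 mm⁴.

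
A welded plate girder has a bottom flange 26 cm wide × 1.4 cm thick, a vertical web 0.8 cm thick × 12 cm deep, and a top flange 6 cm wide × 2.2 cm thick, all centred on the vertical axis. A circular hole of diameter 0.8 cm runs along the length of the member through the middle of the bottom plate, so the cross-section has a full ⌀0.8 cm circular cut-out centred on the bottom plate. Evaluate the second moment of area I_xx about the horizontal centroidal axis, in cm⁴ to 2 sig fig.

I_xx ≈ 2000 cm⁴

Break the section into simple shapes (no overlaps), measuring from the bottom-left corner of the bounding box.
Bottom plate: 26 × 1.4, A = 36.4 cm², y = 0.7 cm, Ī = 5.945 cm⁴.
Web plate: 0.8 × 12, A = 9.6 cm², y = 7.4 cm, Ī = 115.2 cm⁴.
Top plate: 6 × 2.2, A = 13.2 cm², y = 14.5 cm, Ī = 5.324 cm⁴.
Hole (subtracted): ⌀0.8, A = 0.5027 cm², y = 0.7 cm, Ī = 0.02011 cm⁴.
Centroid: ȳ = ΣA·y / ΣA = 4.899 cm.
Transfer each piece to the horizontal centroidal axis using Ī + A·d² with d = y − 4.899:
  bottom plate: d = -4.199 cm → contributes +647.8 cm⁴
  web plate: d = 2.501 cm → contributes +175.2 cm⁴
  top plate: d = 9.601 cm → contributes +1 222 cm⁴
  hole: d = -4.199 cm → contributes −8.883 cm⁴
Total I = 2 036 cm⁴.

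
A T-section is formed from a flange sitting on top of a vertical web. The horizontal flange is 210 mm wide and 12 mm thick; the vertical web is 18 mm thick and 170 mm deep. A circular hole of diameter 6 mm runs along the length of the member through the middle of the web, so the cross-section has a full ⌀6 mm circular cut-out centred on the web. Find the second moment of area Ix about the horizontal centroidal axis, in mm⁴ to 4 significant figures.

Split into non-overlapping primitives; take the origin at the lower-left of the bounding box.
Flange: 210 × 12, A = 2 520 mm², y = 176 mm, Ī = 30 240 mm⁴.
Web: 18 × 170, A = 3 060 mm², y = 85 mm, Ī = 7 369 500 mm⁴.
Hole (subtracted): ⌀6, A = 28.2743 mm², y = 85 mm, Ī = 63.6173 mm⁴.
Centroid: ȳ = ΣA·y / ΣA = 126.306 mm.
Transfer each piece to the horizontal centroidal axis using Ī + A·d² with d = y − 126.306:
  flange: d = 49.6939 mm → contributes +6 253 345 mm⁴
  web: d = -41.3061 mm → contributes +12 590 447 mm⁴
  hole: d = -41.3061 mm → contributes −48305.1 mm⁴
Total I = 18 795 487 mm⁴.

Ix ≈ 1.880 × 10⁷ mm⁴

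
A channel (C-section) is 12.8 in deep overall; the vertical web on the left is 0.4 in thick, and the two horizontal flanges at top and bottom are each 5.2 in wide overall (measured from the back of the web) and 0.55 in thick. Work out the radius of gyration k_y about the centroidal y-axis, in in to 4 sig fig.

k_y ≈ 1.634 in

Split into non-overlapping primitives; take the origin at the lower-left of the bounding box.
Web: 0.4 × 12.8, A = 5.12 in², x = 0.2 in, Ī = 0.0682667 in⁴.
Top flange (beyond web): 4.8 × 0.55, A = 2.64 in², x = 2.8 in, Ī = 5.0688 in⁴.
Bottom flange (beyond web): 4.8 × 0.55, A = 2.64 in², x = 2.8 in, Ī = 5.0688 in⁴.
Centroid: x̄ = ΣA·x / ΣA = 1.52 in.
Transfer each piece to the centroidal y-axis using Ī + A·d² with d = x − 1.52:
  web: d = -1.32 in → contributes +8.98935 in⁴
  top flange (beyond web): d = 1.28 in → contributes +9.39418 in⁴
  bottom flange (beyond web): d = 1.28 in → contributes +9.39418 in⁴
Total I = 27.7777 in⁴.
Radius of gyration: k = √(I/A) = √(27.7777 / 10.4) = 1.6343 in.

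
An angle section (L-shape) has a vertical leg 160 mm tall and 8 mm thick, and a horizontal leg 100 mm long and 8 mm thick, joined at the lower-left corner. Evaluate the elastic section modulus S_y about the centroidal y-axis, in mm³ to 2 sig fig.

Decompose the section into non-overlapping parts with the origin at the bottom-left of its bounding rectangle.
Vertical leg: 8 × 160, A = 1 280 mm², x = 4 mm, Ī = 6 827 mm⁴.
Horizontal leg (remainder): 92 × 8, A = 736 mm², x = 54 mm, Ī = 519 125 mm⁴.
Centroid: x̄ = ΣA·x / ΣA = 22.25 mm.
Transfer each piece to the centroidal y-axis using Ī + A·d² with d = x − 22.25:
  vertical leg: d = -18.25 mm → contributes +433 332 mm⁴
  horizontal leg (remainder): d = 31.75 mm → contributes +1 260 874 mm⁴
Total I = 1 694 206 mm⁴.
Extreme fibre distance c = 77.75 mm; S = I/c = 21 792 mm³.

S_y ≈ 2.2 × 10⁴ mm³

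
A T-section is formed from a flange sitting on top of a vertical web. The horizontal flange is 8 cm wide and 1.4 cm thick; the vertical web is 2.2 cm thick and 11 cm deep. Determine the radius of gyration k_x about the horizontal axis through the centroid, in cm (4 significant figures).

Decompose the section into non-overlapping parts with the origin at the bottom-left of its bounding rectangle.
Flange: 8 × 1.4, A = 11.2 cm², y = 11.7 cm, Ī = 1.82933 cm⁴.
Web: 2.2 × 11, A = 24.2 cm², y = 5.5 cm, Ī = 244.017 cm⁴.
Centroid: ȳ = ΣA·y / ΣA = 7.46158 cm.
Transfer each piece to the horizontal axis through the centroid using Ī + A·d² with d = y − 7.46158:
  flange: d = 4.23842 cm → contributes +203.028 cm⁴
  web: d = -1.96158 cm → contributes +337.134 cm⁴
Total I = 540.162 cm⁴.
Radius of gyration: k = √(I/A) = √(540.162 / 35.4) = 3.90625 cm.

k_x ≈ 3.906 cm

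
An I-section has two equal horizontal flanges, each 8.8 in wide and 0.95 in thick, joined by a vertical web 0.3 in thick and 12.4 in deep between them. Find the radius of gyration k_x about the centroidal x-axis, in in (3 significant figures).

k_x ≈ 6.23 in

Treat the section as a set of non-overlapping primitives; coordinates are from the bounding-box lower-left.
Bottom flange: 8.8 × 0.95, A = 8.36 in², y = 0.475 in, Ī = 0.62874 in⁴.
Web: 0.3 × 12.4, A = 3.72 in², y = 7.15 in, Ī = 47.666 in⁴.
Top flange: 8.8 × 0.95, A = 8.36 in², y = 13.825 in, Ī = 0.62874 in⁴.
By symmetry the centroid is at mid-height, ȳ = 7.15 in.
Transfer each piece to the centroidal x-axis using Ī + A·d² with d = y − 7.15:
  bottom flange: d = -6.675 in → contributes +373.11 in⁴
  web: d = 0 in → contributes +47.666 in⁴
  top flange: d = 6.675 in → contributes +373.11 in⁴
Total I = 793.89 in⁴.
Radius of gyration: k = √(I/A) = √(793.89 / 20.44) = 6.2322 in.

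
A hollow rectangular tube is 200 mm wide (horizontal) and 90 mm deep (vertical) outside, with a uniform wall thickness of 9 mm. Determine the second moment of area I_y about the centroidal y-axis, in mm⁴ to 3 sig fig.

Decompose the section into non-overlapping parts with the origin at the bottom-left of its bounding rectangle.
Outer rectangle: 200 × 90, A = 18 000 mm², x = 100 mm, Ī = 60 000 000 mm⁴.
Inner void (subtracted): 182 × 72, A = 13 104 mm², x = 100 mm, Ī = 36 171 408 mm⁴.
By symmetry the centroid is at mid-width, x̄ = 100 mm.
All pieces are centred on the centroidal y-axis, so I = ΣĪ (holes subtracted) = 23 828 592 mm⁴.

I_y ≈ 2.38 × 10⁷ mm⁴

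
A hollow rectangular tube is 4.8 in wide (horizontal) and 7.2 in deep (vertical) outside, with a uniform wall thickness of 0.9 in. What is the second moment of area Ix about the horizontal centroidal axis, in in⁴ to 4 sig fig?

Break the section into simple shapes (no overlaps), measuring from the bottom-left corner of the bounding box.
Outer rectangle: 4.8 × 7.2, A = 34.56 in², y = 3.6 in, Ī = 149.299 in⁴.
Inner void (subtracted): 3 × 5.4, A = 16.2 in², y = 3.6 in, Ī = 39.366 in⁴.
By symmetry the centroid is at mid-height, ȳ = 3.6 in.
All pieces are centred on the horizontal centroidal axis, so I = ΣĪ (holes subtracted) = 109.933 in⁴.

Ix ≈ 109.9 in⁴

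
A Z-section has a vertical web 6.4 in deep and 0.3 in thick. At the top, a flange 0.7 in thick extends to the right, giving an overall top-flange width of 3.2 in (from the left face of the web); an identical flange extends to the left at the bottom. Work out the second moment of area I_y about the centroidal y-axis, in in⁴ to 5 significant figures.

I_y ≈ 13.253 in⁴

Break the section into simple shapes (no overlaps), measuring from the bottom-left corner of the bounding box.
Web: 0.3 × 6.4, A = 1.92 in², x = 3.05 in, Ī = 0.0144 in⁴.
Top flange (beyond web): 2.9 × 0.7, A = 2.03 in², x = 4.65 in, Ī = 1.422692 in⁴.
Bottom flange (beyond web): 2.9 × 0.7, A = 2.03 in², x = 1.45 in, Ī = 1.422692 in⁴.
Centroid: x̄ = ΣA·x / ΣA = 3.05 in.
Transfer each piece to the centroidal y-axis using Ī + A·d² with d = x − 3.05:
  web: d = 0 in → contributes +0.0144 in⁴
  top flange (beyond web): d = 1.6 in → contributes +6.619492 in⁴
  bottom flange (beyond web): d = -1.6 in → contributes +6.619492 in⁴
Total I = 13.25338 in⁴.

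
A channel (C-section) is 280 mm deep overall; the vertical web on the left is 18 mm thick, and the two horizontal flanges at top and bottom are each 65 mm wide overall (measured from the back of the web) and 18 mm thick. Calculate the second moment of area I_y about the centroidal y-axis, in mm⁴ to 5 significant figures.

Treat the section as a set of non-overlapping primitives; coordinates are from the bounding-box lower-left.
Web: 18 × 280, A = 5 040 mm², x = 9 mm, Ī = 136 080 mm⁴.
Top flange (beyond web): 47 × 18, A = 846 mm², x = 41.5 mm, Ī = 155734.5 mm⁴.
Bottom flange (beyond web): 47 × 18, A = 846 mm², x = 41.5 mm, Ī = 155734.5 mm⁴.
Centroid: x̄ = ΣA·x / ΣA = 17.16845 mm.
Transfer each piece to the centroidal y-axis using Ī + A·d² with d = x − 17.16845:
  web: d = -8.168449 mm → contributes +472366.8 mm⁴
  top flange (beyond web): d = 24.33155 mm → contributes +656587.1 mm⁴
  bottom flange (beyond web): d = 24.33155 mm → contributes +656587.1 mm⁴
Total I = 1 785 541 mm⁴.

I_y ≈ 1.7855 × 10⁶ mm⁴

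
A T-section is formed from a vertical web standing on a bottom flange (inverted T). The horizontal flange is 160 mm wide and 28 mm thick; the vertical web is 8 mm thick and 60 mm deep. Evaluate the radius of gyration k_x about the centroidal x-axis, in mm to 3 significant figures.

Split into non-overlapping primitives; take the origin at the lower-left of the bounding box.
Flange: 160 × 28, A = 4 480 mm², y = 14 mm, Ī = 292 693 mm⁴.
Web: 8 × 60, A = 480 mm², y = 58 mm, Ī = 144 000 mm⁴.
Centroid: ȳ = ΣA·y / ΣA = 18.258 mm.
Transfer each piece to the centroidal x-axis using Ī + A·d² with d = y − 18.258:
  flange: d = -4.2581 mm → contributes +373 921 mm⁴
  web: d = 39.742 mm → contributes +902 122 mm⁴
Total I = 1 276 043 mm⁴.
Radius of gyration: k = √(I/A) = √(1 276 043 / 4 960) = 16.04 mm.

k_x ≈ 16.0 mm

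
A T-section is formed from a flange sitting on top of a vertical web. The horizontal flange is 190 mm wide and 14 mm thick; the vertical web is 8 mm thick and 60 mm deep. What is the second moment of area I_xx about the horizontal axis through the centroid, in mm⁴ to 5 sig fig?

Treat the section as a set of non-overlapping primitives; coordinates are from the bounding-box lower-left.
Flange: 190 × 14, A = 2 660 mm², y = 67 mm, Ī = 43446.67 mm⁴.
Web: 8 × 60, A = 480 mm², y = 30 mm, Ī = 144 000 mm⁴.
Centroid: ȳ = ΣA·y / ΣA = 61.34395 mm.
Transfer each piece to the horizontal axis through the centroid using Ī + A·d² with d = y − 61.34395:
  flange: d = 5.656051 mm → contributes +128542.5 mm⁴
  web: d = -31.34395 mm → contributes +615572.7 mm⁴
Total I = 744115.2 mm⁴.

I_xx ≈ 7.4412 × 10⁵ mm⁴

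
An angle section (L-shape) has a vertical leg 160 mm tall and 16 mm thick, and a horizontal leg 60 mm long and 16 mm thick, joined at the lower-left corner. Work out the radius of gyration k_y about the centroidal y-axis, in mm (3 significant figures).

k_y ≈ 14.3 mm

Decompose the section into non-overlapping parts with the origin at the bottom-left of its bounding rectangle.
Vertical leg: 16 × 160, A = 2 560 mm², x = 8 mm, Ī = 54 613 mm⁴.
Horizontal leg (remainder): 44 × 16, A = 704 mm², x = 38 mm, Ī = 113 579 mm⁴.
Centroid: x̄ = ΣA·x / ΣA = 14.471 mm.
Transfer each piece to the centroidal y-axis using Ī + A·d² with d = x − 14.471:
  vertical leg: d = -6.4706 mm → contributes +161 797 mm⁴
  horizontal leg (remainder): d = 23.529 mm → contributes +503 336 mm⁴
Total I = 665 133 mm⁴.
Radius of gyration: k = √(I/A) = √(665 133 / 3 264) = 14.275 mm.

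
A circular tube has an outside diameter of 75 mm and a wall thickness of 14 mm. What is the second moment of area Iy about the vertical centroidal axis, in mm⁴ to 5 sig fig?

Iy ≈ 1.3136 × 10⁶ mm⁴

Split into non-overlapping primitives; take the origin at the lower-left of the bounding box.
Outer circle: ⌀75, A = 4417.865 mm², x = 37.5 mm, Ī = 1 553 156 mm⁴.
Bore (subtracted): ⌀47, A = 1734.945 mm², x = 37.5 mm, Ī = 239530.8 mm⁴.
By symmetry the centroid is at mid-width, x̄ = 37.5 mm.
All pieces are centred on the vertical centroidal axis, so I = ΣĪ (holes subtracted) = 1 313 625 mm⁴.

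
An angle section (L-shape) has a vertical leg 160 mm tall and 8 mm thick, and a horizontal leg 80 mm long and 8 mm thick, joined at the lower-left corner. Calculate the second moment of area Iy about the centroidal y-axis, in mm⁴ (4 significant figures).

Iy ≈ 8.912 × 10⁵ mm⁴

Treat the section as a set of non-overlapping primitives; coordinates are from the bounding-box lower-left.
Vertical leg: 8 × 160, A = 1 280 mm², x = 4 mm, Ī = 6826.67 mm⁴.
Horizontal leg (remainder): 72 × 8, A = 576 mm², x = 44 mm, Ī = 248 832 mm⁴.
Centroid: x̄ = ΣA·x / ΣA = 16.4138 mm.
Transfer each piece to the centroidal y-axis using Ī + A·d² with d = x − 16.4138:
  vertical leg: d = -12.4138 mm → contributes +204 078 mm⁴
  horizontal leg (remainder): d = 27.5862 mm → contributes +687 167 mm⁴
Total I = 891 245 mm⁴.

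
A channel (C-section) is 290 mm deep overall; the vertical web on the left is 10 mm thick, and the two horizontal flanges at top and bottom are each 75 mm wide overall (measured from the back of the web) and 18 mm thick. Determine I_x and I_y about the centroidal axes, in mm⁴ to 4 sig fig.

Break the section into simple shapes (no overlaps), measuring from the bottom-left corner of the bounding box.
Web: 10 × 290, A = 2 900 mm², y = 145 mm, Ī = 20 324 167 mm⁴.
Top flange (beyond web): 65 × 18, A = 1 170 mm², y = 281 mm, Ī = 31 590 mm⁴.
Bottom flange (beyond web): 65 × 18, A = 1 170 mm², y = 9 mm, Ī = 31 590 mm⁴.
By symmetry the centroid is at mid-height, ȳ = 145 mm.
Transfer each piece to the centroidal x-axis using Ī + A·d² with d = y − 145:
  web: d = 0 mm → contributes +20 324 167 mm⁴
  top flange (beyond web): d = 136 mm → contributes +21 671 910 mm⁴
  bottom flange (beyond web): d = -136 mm → contributes +21 671 910 mm⁴
Total I = 63 667 987 mm⁴.
For the y-axis: x̄ = 21.7462 mm.
Repeating about the centroidal y-axis gives I_y = 2 669 189 mm⁴.

I_x ≈ 6.367 × 10⁷ mm⁴, I_y ≈ 2.669 × 10⁶ mm⁴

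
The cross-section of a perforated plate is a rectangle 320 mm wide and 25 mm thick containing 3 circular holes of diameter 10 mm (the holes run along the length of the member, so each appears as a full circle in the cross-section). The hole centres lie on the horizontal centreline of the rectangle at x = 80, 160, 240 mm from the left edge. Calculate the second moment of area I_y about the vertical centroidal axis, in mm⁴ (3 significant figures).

Decompose the section into non-overlapping parts with the origin at the bottom-left of its bounding rectangle.
Plate: 320 × 25, A = 8 000 mm², x = 160 mm, Ī = 68 266 667 mm⁴.
Hole 1 (subtracted): ⌀10, A = 78.54 mm², x = 80 mm, Ī = 490.87 mm⁴.
Hole 2 (subtracted): ⌀10, A = 78.54 mm², x = 160 mm, Ī = 490.87 mm⁴.
Hole 3 (subtracted): ⌀10, A = 78.54 mm², x = 240 mm, Ī = 490.87 mm⁴.
By symmetry the centroid is at mid-width, x̄ = 160 mm.
Transfer each piece to the vertical centroidal axis using Ī + A·d² with d = x − 160:
  plate: d = 0 mm → contributes +68 266 667 mm⁴
  hole 1: d = -80 mm → contributes −503 146 mm⁴
  hole 2: d = 0 mm → contributes −490.87 mm⁴
  hole 3: d = 80 mm → contributes −503 146 mm⁴
Total I = 67 259 884 mm⁴.

I_y ≈ 6.73 × 10⁷ mm⁴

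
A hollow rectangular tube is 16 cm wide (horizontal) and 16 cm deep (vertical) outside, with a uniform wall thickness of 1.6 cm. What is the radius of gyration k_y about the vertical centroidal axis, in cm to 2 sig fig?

k_y ≈ 5.9 cm

Split into non-overlapping primitives; take the origin at the lower-left of the bounding box.
Outer rectangle: 16 × 16, A = 256 cm², x = 8 cm, Ī = 5 461 cm⁴.
Inner void (subtracted): 12.8 × 12.8, A = 163.8 cm², x = 8 cm, Ī = 2 237 cm⁴.
By symmetry the centroid is at mid-width, x̄ = 8 cm.
All pieces are centred on the vertical centroidal axis, so I = ΣĪ (holes subtracted) = 3 224 cm⁴.
Radius of gyration: k = √(I/A) = √(3 224 / 92.16) = 5.915 cm.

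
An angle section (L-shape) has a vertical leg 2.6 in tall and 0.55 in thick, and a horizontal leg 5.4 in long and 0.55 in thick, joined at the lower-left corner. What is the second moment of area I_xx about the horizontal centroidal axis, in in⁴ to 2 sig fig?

I_xx ≈ 1.9 in⁴

Decompose the section into non-overlapping parts with the origin at the bottom-left of its bounding rectangle.
Vertical leg: 0.55 × 2.6, A = 1.43 in², y = 1.3 in, Ī = 0.8056 in⁴.
Horizontal leg (remainder): 4.85 × 0.55, A = 2.668 in², y = 0.275 in, Ī = 0.06724 in⁴.
Centroid: ȳ = ΣA·y / ΣA = 0.6327 in.
Transfer each piece to the horizontal centroidal axis using Ī + A·d² with d = y − 0.6327:
  vertical leg: d = 0.6673 in → contributes +1.442 in⁴
  horizontal leg (remainder): d = -0.3577 in → contributes +0.4086 in⁴
Total I = 1.851 in⁴.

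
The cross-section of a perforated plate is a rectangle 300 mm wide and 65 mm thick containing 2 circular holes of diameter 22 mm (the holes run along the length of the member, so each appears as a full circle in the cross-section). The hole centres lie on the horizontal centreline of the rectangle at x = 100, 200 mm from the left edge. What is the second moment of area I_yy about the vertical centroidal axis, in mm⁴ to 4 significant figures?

Treat the section as a set of non-overlapping primitives; coordinates are from the bounding-box lower-left.
Plate: 300 × 65, A = 19 500 mm², x = 150 mm, Ī = 146 250 000 mm⁴.
Hole 1 (subtracted): ⌀22, A = 380.133 mm², x = 100 mm, Ī = 11 499 mm⁴.
Hole 2 (subtracted): ⌀22, A = 380.133 mm², x = 200 mm, Ī = 11 499 mm⁴.
By symmetry the centroid is at mid-width, x̄ = 150 mm.
Transfer each piece to the vertical centroidal axis using Ī + A·d² with d = x − 150:
  plate: d = 0 mm → contributes +146 250 000 mm⁴
  hole 1: d = -50 mm → contributes −961 831 mm⁴
  hole 2: d = 50 mm → contributes −961 831 mm⁴
Total I = 144 326 338 mm⁴.

I_yy ≈ 1.443 × 10⁸ mm⁴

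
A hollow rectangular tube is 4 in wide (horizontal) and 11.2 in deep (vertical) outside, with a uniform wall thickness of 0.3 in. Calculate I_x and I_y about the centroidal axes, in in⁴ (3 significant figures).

I_x ≈ 131 in⁴, I_y ≈ 25.0 in⁴

Split into non-overlapping primitives; take the origin at the lower-left of the bounding box.
Outer rectangle: 4 × 11.2, A = 44.8 in², y = 5.6 in, Ī = 468.31 in⁴.
Inner void (subtracted): 3.4 × 10.6, A = 36.04 in², y = 5.6 in, Ī = 337.45 in⁴.
By symmetry the centroid is at mid-height, ȳ = 5.6 in.
All pieces are centred on the centroidal x-axis, so I = ΣĪ (holes subtracted) = 130.85 in⁴.
Repeating about the centroidal y-axis gives I_y = 25.015 in⁴.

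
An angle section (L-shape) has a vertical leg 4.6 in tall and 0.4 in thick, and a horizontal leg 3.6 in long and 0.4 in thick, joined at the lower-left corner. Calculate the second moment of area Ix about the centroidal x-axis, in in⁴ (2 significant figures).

Split into non-overlapping primitives; take the origin at the lower-left of the bounding box.
Vertical leg: 0.4 × 4.6, A = 1.84 in², y = 2.3 in, Ī = 3.245 in⁴.
Horizontal leg (remainder): 3.2 × 0.4, A = 1.28 in², y = 0.2 in, Ī = 0.01707 in⁴.
Centroid: ȳ = ΣA·y / ΣA = 1.438 in.
Transfer each piece to the centroidal x-axis using Ī + A·d² with d = y − 1.438:
  vertical leg: d = 0.8615 in → contributes +4.61 in⁴
  horizontal leg (remainder): d = -1.238 in → contributes +1.98 in⁴
Total I = 6.591 in⁴.

Ix ≈ 6.6 in⁴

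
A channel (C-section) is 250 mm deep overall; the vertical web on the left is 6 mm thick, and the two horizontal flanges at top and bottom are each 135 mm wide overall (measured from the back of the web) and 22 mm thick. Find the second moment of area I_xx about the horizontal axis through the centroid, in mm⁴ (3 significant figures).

Split into non-overlapping primitives; take the origin at the lower-left of the bounding box.
Web: 6 × 250, A = 1 500 mm², y = 125 mm, Ī = 7 812 500 mm⁴.
Top flange (beyond web): 129 × 22, A = 2 838 mm², y = 239 mm, Ī = 114 466 mm⁴.
Bottom flange (beyond web): 129 × 22, A = 2 838 mm², y = 11 mm, Ī = 114 466 mm⁴.
By symmetry the centroid is at mid-height, ȳ = 125 mm.
Transfer each piece to the horizontal axis through the centroid using Ī + A·d² with d = y − 125:
  web: d = 0 mm → contributes +7 812 500 mm⁴
  top flange (beyond web): d = 114 mm → contributes +36 997 114 mm⁴
  bottom flange (beyond web): d = -114 mm → contributes +36 997 114 mm⁴
Total I = 81 806 728 mm⁴.

I_xx ≈ 8.18 × 10⁷ mm⁴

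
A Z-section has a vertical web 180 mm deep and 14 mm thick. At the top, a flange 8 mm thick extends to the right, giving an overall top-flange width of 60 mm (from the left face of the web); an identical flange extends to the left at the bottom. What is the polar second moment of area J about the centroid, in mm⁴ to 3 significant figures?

J ≈ 1.31 × 10⁷ mm⁴

Break the section into simple shapes (no overlaps), measuring from the bottom-left corner of the bounding box.
Web: 14 × 180, A = 2 520 mm², y = 90 mm, Ī = 6 804 000 mm⁴.
Top flange (beyond web): 46 × 8, A = 368 mm², y = 176 mm, Ī = 1962.7 mm⁴.
Bottom flange (beyond web): 46 × 8, A = 368 mm², y = 4 mm, Ī = 1962.7 mm⁴.
Centroid: ȳ = ΣA·y / ΣA = 90 mm.
Transfer each piece to the centroidal x-axis using Ī + A·d² with d = y − 90:
  web: d = 0 mm → contributes +6 804 000 mm⁴
  top flange (beyond web): d = 86 mm → contributes +2 723 691 mm⁴
  bottom flange (beyond web): d = -86 mm → contributes +2 723 691 mm⁴
Total I = 12 251 381 mm⁴.
For the y-axis: x̄ = 53 mm.
Repeating about the centroidal y-axis gives I_y = 833 341 mm⁴.
Polar second moment: J = I_x + I_y = 13 084 723 mm⁴.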